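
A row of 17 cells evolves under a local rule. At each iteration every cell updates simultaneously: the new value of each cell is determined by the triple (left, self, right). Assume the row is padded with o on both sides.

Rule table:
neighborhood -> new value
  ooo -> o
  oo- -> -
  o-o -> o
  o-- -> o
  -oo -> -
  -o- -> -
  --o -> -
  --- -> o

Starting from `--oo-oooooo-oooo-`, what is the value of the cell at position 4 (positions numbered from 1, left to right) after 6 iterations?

iteration 1: o---o-oooo-o-oo-o
iteration 2: -oo--o-oo-o-o--o-
iteration 3: o--o--o--o-o-o--o
iteration 4: -o--o--o--o-o-o--
iteration 5: o-o--o--o--o-o-o-
iteration 6: -o-o--o--o--o-o-o
position 4 holds o

o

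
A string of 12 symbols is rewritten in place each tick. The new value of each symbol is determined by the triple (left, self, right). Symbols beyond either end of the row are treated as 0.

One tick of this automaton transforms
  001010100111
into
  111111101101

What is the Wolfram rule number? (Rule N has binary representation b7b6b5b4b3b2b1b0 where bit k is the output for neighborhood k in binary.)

position 10: 111 → 0  (bit 7 = 0)
position 11: 110 → 1  (bit 6 = 1)
position 3: 101 → 1  (bit 5 = 1)
position 7: 100 → 0  (bit 4 = 0)
position 9: 011 → 1  (bit 3 = 1)
position 2: 010 → 1  (bit 2 = 1)
position 1: 001 → 1  (bit 1 = 1)
position 0: 000 → 1  (bit 0 = 1)
bits b7..b0 = 01101111 = 111

111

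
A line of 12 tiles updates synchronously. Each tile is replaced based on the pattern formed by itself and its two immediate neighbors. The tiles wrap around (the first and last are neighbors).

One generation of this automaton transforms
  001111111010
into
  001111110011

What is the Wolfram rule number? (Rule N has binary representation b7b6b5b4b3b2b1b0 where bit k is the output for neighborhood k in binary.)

156

position 3: 111 → 1  (bit 7 = 1)
position 8: 110 → 0  (bit 6 = 0)
position 9: 101 → 0  (bit 5 = 0)
position 11: 100 → 1  (bit 4 = 1)
position 2: 011 → 1  (bit 3 = 1)
position 10: 010 → 1  (bit 2 = 1)
position 1: 001 → 0  (bit 1 = 0)
position 0: 000 → 0  (bit 0 = 0)
bits b7..b0 = 10011100 = 156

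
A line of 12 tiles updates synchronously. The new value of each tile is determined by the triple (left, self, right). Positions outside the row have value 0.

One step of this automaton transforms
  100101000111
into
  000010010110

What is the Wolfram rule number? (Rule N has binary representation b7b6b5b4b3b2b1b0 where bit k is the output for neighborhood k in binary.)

position 10: 111 → 1  (bit 7 = 1)
position 11: 110 → 0  (bit 6 = 0)
position 4: 101 → 1  (bit 5 = 1)
position 1: 100 → 0  (bit 4 = 0)
position 9: 011 → 1  (bit 3 = 1)
position 0: 010 → 0  (bit 2 = 0)
position 2: 001 → 0  (bit 1 = 0)
position 7: 000 → 1  (bit 0 = 1)
bits b7..b0 = 10101001 = 169

169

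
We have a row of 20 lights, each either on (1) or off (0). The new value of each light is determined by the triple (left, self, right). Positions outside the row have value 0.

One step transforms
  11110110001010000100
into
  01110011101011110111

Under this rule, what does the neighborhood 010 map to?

1

At position 10 the neighborhood is 010; the next row has 1 there.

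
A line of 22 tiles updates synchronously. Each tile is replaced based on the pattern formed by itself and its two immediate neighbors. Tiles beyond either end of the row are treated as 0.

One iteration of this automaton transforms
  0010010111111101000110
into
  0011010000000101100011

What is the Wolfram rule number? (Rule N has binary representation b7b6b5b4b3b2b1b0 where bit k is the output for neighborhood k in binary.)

84

position 8: 111 → 0  (bit 7 = 0)
position 13: 110 → 1  (bit 6 = 1)
position 6: 101 → 0  (bit 5 = 0)
position 3: 100 → 1  (bit 4 = 1)
position 7: 011 → 0  (bit 3 = 0)
position 2: 010 → 1  (bit 2 = 1)
position 1: 001 → 0  (bit 1 = 0)
position 0: 000 → 0  (bit 0 = 0)
bits b7..b0 = 01010100 = 84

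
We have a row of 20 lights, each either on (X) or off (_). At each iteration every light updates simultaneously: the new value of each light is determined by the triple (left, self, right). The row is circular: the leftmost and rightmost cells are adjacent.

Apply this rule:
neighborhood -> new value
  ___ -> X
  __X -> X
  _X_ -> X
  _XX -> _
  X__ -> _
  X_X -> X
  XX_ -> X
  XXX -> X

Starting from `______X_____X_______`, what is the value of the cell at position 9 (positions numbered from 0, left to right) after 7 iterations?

X

XXXXXXX_XXXXX_XXXXXX
XXXXXXXX_XXXXX_XXXXX
XXXXXXXXX_XXXXX_XXXX
XXXXXXXXXX_XXXXX_XXX
XXXXXXXXXXX_XXXXX_XX
XXXXXXXXXXXX_XXXXX_X
XXXXXXXXXXXXX_XXXXX_
position 9 holds X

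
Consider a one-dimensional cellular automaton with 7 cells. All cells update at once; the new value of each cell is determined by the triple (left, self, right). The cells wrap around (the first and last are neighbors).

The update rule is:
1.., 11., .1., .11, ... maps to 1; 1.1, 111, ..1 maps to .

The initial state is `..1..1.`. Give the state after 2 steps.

step 1: 1.11.11
step 2: 1.11.1.

1.11.1.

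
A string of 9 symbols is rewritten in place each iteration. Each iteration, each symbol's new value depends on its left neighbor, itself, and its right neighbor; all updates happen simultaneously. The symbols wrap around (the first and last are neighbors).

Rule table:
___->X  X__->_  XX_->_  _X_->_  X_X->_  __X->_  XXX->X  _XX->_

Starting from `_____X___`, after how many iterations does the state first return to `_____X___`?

XXXX___XX
XXX__X__X
XX_______
___XXXXX_
XX__XXX__
_____X___

6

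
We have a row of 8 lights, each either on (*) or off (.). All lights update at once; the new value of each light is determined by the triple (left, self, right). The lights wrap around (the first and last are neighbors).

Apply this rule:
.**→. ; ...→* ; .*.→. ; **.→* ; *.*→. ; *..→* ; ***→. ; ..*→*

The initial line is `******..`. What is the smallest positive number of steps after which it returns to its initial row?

.....***
*****..*
....***.
****..**
...***..
***..***
..***...
**..****
.***....
*..*****
***.....
..******
**.....*
.******.
*.....**
******..

16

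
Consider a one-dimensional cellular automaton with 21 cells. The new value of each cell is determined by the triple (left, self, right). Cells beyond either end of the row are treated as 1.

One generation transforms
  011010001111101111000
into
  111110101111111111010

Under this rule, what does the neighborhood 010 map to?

1

At position 4 the neighborhood is 010; the next row has 1 there.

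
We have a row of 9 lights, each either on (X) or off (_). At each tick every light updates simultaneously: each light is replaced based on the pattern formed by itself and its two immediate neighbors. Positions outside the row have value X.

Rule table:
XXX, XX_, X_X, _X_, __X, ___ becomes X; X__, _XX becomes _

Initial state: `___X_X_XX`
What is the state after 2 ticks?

_XXXXXX_X
X_XXXXXX_

X_XXXXXX_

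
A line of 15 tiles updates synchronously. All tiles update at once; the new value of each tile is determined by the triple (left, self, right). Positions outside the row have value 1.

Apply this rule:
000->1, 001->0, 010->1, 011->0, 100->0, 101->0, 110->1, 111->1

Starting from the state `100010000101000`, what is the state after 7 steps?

101010010101010

step 1: 101010110101010
step 2: 101010010101010
step 3: 101010010101010  (fixed point — unchanged through step 7)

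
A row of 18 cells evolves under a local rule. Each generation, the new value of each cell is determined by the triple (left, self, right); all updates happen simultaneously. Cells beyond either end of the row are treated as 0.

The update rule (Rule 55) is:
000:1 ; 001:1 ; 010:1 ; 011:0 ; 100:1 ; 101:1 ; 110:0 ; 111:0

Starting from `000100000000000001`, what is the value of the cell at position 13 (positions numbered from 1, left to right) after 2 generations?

generation 1: 111111111111111111
generation 2: 000000000000000000
position 13 holds 0

0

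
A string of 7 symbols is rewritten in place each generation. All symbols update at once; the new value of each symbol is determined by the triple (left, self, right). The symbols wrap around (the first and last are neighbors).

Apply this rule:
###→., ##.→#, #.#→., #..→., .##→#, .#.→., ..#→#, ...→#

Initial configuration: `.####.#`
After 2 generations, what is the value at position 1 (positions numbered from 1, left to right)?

#

generation 1: .#..#..
generation 2: #..#..#
position 1 holds #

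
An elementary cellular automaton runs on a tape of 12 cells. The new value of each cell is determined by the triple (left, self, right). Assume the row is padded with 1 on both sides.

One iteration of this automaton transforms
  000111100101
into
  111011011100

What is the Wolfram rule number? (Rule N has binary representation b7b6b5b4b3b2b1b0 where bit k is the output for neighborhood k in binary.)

151

position 4: 111 → 1  (bit 7 = 1)
position 6: 110 → 0  (bit 6 = 0)
position 10: 101 → 0  (bit 5 = 0)
position 0: 100 → 1  (bit 4 = 1)
position 3: 011 → 0  (bit 3 = 0)
position 9: 010 → 1  (bit 2 = 1)
position 2: 001 → 1  (bit 1 = 1)
position 1: 000 → 1  (bit 0 = 1)
bits b7..b0 = 10010111 = 151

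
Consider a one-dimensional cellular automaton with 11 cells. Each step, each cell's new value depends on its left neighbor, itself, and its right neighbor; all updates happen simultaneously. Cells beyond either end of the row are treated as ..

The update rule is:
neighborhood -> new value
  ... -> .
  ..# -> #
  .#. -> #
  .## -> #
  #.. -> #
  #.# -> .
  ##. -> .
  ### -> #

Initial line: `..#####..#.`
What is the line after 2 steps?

#####..###.

.#####.####
#####..###.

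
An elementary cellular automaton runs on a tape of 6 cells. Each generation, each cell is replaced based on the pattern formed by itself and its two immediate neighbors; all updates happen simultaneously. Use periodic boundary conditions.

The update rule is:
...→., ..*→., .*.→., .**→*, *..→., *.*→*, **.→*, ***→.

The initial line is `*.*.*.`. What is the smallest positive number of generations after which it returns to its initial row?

2

.*.*.*
*.*.*.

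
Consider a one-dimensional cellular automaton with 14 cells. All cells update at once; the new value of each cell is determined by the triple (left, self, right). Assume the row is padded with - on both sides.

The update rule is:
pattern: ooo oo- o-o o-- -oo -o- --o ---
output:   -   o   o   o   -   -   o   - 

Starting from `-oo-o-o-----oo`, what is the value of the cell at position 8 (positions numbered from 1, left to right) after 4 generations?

generation 1: o-oo-o-o---o-o
generation 2: -o-oo-o-o-o-o-
generation 3: o-o-oo-o-o-o-o
generation 4: -o-o-oo-o-o-o-
position 8 holds -

-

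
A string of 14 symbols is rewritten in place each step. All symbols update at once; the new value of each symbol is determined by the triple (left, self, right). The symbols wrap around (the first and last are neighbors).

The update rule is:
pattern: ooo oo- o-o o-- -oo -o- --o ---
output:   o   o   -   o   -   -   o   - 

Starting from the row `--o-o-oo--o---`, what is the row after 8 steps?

-o-----ooo-o--
o-o---o-oo--o-
---o-o---ooo--
--o---o-o-ooo-
-o-o-o-----ooo
------o---o-oo
o----o-o-o---o
oo--o-----o-o-

oo--o-----o-o-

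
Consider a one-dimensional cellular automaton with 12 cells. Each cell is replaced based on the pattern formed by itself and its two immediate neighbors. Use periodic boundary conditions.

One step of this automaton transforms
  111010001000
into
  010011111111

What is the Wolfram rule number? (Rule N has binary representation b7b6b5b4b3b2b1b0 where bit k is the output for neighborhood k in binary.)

position 1: 111 → 1  (bit 7 = 1)
position 2: 110 → 0  (bit 6 = 0)
position 3: 101 → 0  (bit 5 = 0)
position 5: 100 → 1  (bit 4 = 1)
position 0: 011 → 0  (bit 3 = 0)
position 4: 010 → 1  (bit 2 = 1)
position 7: 001 → 1  (bit 1 = 1)
position 6: 000 → 1  (bit 0 = 1)
bits b7..b0 = 10010111 = 151

151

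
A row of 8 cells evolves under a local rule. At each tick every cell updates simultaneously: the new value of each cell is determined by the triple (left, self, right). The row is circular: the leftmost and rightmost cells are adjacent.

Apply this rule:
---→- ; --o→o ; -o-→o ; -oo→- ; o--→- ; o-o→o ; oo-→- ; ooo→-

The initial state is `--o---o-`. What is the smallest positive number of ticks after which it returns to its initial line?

4

-oo--oo-
o---o---
o--oo--o
--o---o-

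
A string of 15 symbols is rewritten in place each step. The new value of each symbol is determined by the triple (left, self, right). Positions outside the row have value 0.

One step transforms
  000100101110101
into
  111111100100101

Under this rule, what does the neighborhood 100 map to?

1

At position 4 the neighborhood is 100; the next row has 1 there.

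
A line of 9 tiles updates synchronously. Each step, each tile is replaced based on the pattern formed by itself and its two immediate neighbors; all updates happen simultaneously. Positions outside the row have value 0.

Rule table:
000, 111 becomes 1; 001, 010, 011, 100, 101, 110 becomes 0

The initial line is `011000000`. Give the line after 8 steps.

000011111
111001110
010000100
000110001
110000100
000110001  (repeats step 4; period 2)
step 8: 000110001

000110001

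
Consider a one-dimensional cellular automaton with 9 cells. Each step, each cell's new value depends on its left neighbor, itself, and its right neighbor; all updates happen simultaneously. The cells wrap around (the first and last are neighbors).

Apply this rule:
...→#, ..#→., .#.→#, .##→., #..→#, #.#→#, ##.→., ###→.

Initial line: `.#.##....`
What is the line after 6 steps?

.##..####
#..#.....
##.#####.
..#.....#
#.#####.#
.#.....#.

.#.....#.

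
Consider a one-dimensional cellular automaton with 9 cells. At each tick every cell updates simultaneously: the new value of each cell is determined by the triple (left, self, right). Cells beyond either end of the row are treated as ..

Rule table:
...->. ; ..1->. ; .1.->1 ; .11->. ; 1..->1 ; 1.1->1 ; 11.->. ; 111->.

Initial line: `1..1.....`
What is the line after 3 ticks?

11.11....
..1..1...
..11.11..

..11.11..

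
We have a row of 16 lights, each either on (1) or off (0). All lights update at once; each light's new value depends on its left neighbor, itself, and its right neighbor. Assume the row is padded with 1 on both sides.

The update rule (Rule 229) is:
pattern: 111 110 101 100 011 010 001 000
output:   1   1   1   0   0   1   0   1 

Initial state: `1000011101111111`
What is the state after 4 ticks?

1111110001110111

1011001110111111
1101000111011111
1111010011101111
1111110001110111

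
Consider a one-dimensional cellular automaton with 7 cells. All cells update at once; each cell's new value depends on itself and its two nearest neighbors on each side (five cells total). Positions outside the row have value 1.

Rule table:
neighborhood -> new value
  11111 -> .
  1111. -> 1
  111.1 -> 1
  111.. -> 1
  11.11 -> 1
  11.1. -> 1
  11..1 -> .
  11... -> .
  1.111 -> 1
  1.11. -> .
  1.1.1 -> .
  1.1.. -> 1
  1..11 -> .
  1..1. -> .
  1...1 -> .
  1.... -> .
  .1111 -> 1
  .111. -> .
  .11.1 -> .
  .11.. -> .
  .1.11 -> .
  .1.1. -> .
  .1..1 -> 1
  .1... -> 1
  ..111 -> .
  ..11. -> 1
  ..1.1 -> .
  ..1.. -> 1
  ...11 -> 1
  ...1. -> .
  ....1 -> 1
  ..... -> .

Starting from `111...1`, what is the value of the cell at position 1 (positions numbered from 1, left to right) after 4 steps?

1

step 1: .11..1.
step 2: 1......
step 3: 1....11
step 4: 1..11.1
position 1 holds 1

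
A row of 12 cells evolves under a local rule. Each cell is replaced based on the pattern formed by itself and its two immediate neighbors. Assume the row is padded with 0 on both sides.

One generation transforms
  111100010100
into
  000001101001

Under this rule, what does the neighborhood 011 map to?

0

At position 0 the neighborhood is 011; the next row has 0 there.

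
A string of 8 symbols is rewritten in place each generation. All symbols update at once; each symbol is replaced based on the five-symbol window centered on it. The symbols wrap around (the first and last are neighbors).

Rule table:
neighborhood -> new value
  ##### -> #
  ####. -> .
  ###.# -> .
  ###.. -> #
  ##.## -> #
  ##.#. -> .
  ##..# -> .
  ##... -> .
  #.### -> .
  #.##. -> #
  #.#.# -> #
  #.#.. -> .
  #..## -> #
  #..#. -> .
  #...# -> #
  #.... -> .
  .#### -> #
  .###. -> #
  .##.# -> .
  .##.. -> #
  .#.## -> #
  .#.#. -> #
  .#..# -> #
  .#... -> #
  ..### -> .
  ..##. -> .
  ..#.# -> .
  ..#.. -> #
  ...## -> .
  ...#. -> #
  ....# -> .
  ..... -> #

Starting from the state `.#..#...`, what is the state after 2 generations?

generation 1: ###.##..
generation 2: .#.###.#

.#.###.#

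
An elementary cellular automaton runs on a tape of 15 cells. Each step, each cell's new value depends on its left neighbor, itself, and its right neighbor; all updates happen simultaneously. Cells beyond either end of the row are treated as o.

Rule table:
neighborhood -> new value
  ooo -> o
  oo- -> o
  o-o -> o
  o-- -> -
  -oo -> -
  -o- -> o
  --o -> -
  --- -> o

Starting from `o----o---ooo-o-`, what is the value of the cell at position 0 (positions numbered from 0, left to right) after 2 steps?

step 1: o-oo-o-o--ooooo
step 2: oo-ooooo---oooo
position 0 holds o

o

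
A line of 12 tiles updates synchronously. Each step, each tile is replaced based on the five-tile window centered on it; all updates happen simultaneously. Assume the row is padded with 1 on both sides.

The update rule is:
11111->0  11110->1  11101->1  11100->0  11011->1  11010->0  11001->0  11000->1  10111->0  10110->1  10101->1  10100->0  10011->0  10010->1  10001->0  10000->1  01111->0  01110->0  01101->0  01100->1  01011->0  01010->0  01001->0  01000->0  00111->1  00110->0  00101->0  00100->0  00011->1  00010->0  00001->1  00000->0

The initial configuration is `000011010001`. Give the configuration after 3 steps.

step 1: 111100000011
step 2: 001011001110
step 3: 010011001011

010011001011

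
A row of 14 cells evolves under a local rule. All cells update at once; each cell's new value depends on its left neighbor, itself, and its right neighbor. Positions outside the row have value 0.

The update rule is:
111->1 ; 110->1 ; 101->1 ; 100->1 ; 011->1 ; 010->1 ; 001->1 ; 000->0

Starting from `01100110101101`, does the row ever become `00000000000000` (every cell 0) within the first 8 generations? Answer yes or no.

generation 1: 11111111111111
generation 2: 11111111111111  (fixed point — unchanged through generation 8)
generation 8 is 11111111111111, still not uniform 0

no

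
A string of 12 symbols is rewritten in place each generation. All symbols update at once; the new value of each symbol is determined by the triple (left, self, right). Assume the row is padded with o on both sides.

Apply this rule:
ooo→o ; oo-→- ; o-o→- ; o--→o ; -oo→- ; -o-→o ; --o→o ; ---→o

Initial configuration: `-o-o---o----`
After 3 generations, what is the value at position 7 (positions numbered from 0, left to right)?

o

-o-ooooooooo
-o--oooooooo
-ooo-ooooooo
position 7 holds o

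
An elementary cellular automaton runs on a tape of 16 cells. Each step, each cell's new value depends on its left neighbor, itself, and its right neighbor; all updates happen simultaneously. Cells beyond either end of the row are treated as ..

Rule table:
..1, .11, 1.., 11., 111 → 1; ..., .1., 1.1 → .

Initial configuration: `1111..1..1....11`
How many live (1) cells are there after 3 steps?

step 1: 111111.11.1..111
step 2: 111111.11..11111
step 3: 111111.111111111
count of 1: 15

15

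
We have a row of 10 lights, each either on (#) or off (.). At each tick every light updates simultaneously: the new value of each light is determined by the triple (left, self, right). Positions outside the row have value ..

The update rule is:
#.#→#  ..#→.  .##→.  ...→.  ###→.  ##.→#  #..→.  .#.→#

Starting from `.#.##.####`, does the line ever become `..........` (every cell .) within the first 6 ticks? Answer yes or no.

no

tick 1: .##.##...#
tick 2: ..##.#...#
tick 3: ...###...#
tick 4: .....#...#
tick 5: .....#...#  (fixed point — unchanged through tick 6)
tick 6 is .....#...#, still not uniform .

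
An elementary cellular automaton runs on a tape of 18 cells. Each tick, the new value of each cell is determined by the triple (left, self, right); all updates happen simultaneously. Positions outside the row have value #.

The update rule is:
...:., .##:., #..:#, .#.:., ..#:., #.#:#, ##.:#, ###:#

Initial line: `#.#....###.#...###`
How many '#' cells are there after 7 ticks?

##.#....###.#...##
###.#....###.#...#
####.#....###.#...
#####.#....###.#..
######.#....###.#.
#######.#....###.#
########.#....###.
count of #: 12

12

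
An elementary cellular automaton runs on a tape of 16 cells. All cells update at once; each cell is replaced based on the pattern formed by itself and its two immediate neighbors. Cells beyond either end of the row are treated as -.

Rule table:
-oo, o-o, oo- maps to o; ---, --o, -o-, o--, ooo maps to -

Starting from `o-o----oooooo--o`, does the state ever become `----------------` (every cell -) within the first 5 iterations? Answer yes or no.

-o-----o----o---
----------------
all cells are - at iteration 2

yes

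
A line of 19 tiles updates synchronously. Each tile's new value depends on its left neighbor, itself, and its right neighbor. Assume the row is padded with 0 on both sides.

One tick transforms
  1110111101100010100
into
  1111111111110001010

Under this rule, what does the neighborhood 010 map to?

0

At position 14 the neighborhood is 010; the next row has 0 there.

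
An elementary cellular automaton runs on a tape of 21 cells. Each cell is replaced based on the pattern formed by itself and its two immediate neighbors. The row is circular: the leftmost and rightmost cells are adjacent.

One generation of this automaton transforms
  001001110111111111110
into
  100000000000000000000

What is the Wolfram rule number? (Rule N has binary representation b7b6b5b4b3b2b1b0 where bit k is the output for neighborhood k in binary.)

1

position 6: 111 → 0  (bit 7 = 0)
position 7: 110 → 0  (bit 6 = 0)
position 8: 101 → 0  (bit 5 = 0)
position 3: 100 → 0  (bit 4 = 0)
position 5: 011 → 0  (bit 3 = 0)
position 2: 010 → 0  (bit 2 = 0)
position 1: 001 → 0  (bit 1 = 0)
position 0: 000 → 1  (bit 0 = 1)
bits b7..b0 = 00000001 = 1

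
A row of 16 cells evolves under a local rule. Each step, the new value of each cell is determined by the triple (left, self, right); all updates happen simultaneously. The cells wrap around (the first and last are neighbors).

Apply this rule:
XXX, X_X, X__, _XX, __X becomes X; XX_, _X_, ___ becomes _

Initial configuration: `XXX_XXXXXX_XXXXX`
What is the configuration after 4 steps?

XXXXXX_XXXXXXXX_

step 1: XX_XXXXXX_XXXXXX
step 2: X_XXXXXX_XXXXXXX
step 3: _XXXXXX_XXXXXXXX
step 4: XXXXXX_XXXXXXXX_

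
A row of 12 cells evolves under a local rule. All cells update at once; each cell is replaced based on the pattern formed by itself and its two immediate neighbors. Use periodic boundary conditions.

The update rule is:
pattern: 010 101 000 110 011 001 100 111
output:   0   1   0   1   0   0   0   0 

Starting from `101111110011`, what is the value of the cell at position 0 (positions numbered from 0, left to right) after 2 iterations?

0

110000010000
010000000000
position 0 holds 0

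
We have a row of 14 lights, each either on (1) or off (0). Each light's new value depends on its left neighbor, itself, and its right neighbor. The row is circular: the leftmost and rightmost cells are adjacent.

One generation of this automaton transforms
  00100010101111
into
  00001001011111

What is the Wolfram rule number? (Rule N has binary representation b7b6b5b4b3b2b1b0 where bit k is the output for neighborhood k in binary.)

233

position 11: 111 → 1  (bit 7 = 1)
position 13: 110 → 1  (bit 6 = 1)
position 7: 101 → 1  (bit 5 = 1)
position 0: 100 → 0  (bit 4 = 0)
position 10: 011 → 1  (bit 3 = 1)
position 2: 010 → 0  (bit 2 = 0)
position 1: 001 → 0  (bit 1 = 0)
position 4: 000 → 1  (bit 0 = 1)
bits b7..b0 = 11101001 = 233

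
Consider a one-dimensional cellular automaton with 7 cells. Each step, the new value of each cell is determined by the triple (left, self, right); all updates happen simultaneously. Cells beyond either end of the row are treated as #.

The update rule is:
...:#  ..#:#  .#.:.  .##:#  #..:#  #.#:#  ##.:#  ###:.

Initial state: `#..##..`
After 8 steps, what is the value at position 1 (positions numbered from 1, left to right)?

step 1: #######
step 2: .......
step 3: #######  (repeats step 1; period 2)
step 8: .......
position 1 holds .

.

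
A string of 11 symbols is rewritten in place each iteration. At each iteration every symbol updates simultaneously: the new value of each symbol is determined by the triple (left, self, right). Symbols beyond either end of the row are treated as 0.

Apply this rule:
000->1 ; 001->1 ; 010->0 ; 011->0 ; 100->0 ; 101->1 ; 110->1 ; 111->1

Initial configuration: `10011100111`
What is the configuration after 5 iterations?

01011010101

iteration 1: 00101101011
iteration 2: 11010110101
iteration 3: 01101011010
iteration 4: 10110101100
iteration 5: 01011010101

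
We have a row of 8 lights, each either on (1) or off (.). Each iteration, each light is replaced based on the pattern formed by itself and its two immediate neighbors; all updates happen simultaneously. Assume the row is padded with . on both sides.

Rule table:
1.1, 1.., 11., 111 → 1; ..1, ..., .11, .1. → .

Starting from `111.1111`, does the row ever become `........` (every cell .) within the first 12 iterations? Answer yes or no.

yes

iteration 1: .111.111
iteration 2: ..111.11
iteration 3: ...111.1
iteration 4: ....111.
iteration 5: .....111
iteration 6: ......11
iteration 7: .......1
iteration 8: ........
all cells are . at iteration 8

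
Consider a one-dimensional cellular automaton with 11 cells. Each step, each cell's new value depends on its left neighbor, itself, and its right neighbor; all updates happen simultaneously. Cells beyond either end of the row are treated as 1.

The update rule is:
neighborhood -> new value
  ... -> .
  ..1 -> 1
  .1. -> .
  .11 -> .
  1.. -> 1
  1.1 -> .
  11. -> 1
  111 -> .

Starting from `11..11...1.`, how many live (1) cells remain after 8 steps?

5

.111.11.1..
...1..1..11
1.1.11.11..
1....1..111
11..1.11...
.111...11.1
...11.1.1..
1.1.1....11
count of 1: 5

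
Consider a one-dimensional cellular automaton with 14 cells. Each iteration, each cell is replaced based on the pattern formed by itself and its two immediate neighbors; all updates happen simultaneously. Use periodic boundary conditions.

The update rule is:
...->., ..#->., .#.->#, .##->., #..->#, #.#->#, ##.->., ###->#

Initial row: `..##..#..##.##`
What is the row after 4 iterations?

iteration 1: #...#.##...#..
iteration 2: ##..##..#..##.
iteration 3: ..#...#.##...#
iteration 4: #.##..##..#..#

#.##..##..#..#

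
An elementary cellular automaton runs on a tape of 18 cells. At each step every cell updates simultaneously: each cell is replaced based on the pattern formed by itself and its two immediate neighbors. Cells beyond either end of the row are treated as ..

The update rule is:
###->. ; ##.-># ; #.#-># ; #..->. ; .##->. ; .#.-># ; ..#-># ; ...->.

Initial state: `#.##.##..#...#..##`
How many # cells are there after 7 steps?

11

##.##.#.##..##.#.#
.##.####.#.#.#####
#.##...######....#
##.#..#.....#...##
.###.##....##..#.#
#..##.#...#.#.####
#.#.###..#####...#
count of #: 11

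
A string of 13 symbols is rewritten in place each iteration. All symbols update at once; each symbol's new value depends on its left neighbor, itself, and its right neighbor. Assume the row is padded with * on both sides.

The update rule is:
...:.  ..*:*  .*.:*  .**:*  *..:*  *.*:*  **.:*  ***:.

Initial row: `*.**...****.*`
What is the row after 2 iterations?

*****.**..***
....*******..

....*******..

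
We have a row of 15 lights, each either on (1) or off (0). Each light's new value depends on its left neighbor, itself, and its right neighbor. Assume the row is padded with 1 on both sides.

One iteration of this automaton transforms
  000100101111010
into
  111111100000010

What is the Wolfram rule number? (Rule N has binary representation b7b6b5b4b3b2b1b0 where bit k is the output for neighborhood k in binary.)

position 9: 111 → 0  (bit 7 = 0)
position 11: 110 → 0  (bit 6 = 0)
position 7: 101 → 0  (bit 5 = 0)
position 0: 100 → 1  (bit 4 = 1)
position 8: 011 → 0  (bit 3 = 0)
position 3: 010 → 1  (bit 2 = 1)
position 2: 001 → 1  (bit 1 = 1)
position 1: 000 → 1  (bit 0 = 1)
bits b7..b0 = 00010111 = 23

23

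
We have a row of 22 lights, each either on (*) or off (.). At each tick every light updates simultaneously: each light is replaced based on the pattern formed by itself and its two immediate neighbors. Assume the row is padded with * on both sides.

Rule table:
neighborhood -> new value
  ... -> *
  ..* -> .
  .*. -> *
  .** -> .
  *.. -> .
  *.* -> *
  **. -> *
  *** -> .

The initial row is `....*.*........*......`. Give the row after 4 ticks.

.**.***.******.*.****.
*.**..**.....****...**
**.*...*.***....*.*...
.***.*.**..*.**.***.*.

.***.*.**..*.**.***.*.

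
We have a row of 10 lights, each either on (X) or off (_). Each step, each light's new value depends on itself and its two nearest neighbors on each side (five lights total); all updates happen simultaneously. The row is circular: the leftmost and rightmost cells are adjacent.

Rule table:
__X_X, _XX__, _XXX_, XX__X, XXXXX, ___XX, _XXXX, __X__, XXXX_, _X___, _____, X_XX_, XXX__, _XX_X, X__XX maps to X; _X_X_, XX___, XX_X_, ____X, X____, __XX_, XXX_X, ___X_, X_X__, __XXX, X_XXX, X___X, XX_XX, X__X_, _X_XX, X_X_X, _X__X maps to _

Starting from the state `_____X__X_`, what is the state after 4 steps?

_XX__X__XX
_XXX_X_X_X
__X_______
__XX_XXXXX

__XX_XXXXX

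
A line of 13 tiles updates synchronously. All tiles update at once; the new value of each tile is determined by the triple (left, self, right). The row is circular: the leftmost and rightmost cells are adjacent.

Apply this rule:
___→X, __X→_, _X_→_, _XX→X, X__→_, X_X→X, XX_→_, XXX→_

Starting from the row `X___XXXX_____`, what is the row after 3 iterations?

iteration 1: __X_X____XXX_
iteration 2: X__X__XX_X___
iteration 3: ______X_X__X_

______X_X__X_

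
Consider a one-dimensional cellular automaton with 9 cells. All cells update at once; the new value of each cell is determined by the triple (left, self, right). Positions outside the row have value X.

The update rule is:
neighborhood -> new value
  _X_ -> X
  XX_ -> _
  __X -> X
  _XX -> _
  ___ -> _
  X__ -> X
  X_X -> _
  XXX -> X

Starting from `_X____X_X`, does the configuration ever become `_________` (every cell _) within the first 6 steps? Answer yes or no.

_XX__XX__
___XX__XX
X_X__XX_X
__XXX____
XX_X_X__X
X__X_XXX_
step 6 is X__X_XXX_, still not uniform _

no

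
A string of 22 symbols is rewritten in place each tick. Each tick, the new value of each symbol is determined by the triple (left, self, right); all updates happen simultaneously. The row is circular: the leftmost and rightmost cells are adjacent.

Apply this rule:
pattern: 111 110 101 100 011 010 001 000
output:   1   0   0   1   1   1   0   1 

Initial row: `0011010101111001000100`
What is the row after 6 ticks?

tick 1: 1010010101110101110111
tick 2: 0011010101100101100111
tick 3: 1010010101010101010110
tick 4: 1011010101010101010100
tick 5: 1010010101010101010110  (repeats tick 3; period 2)
tick 6: 1011010101010101010100

1011010101010101010100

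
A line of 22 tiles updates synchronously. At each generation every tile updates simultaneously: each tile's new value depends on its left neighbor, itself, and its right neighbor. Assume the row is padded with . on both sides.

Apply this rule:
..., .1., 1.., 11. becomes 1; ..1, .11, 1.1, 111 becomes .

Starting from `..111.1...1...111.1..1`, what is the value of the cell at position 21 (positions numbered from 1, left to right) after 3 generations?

.

1...1.111.111...1.11.1
111.1...1...111.1..1.1
..1.111.111...1.11.1.1
position 21 holds .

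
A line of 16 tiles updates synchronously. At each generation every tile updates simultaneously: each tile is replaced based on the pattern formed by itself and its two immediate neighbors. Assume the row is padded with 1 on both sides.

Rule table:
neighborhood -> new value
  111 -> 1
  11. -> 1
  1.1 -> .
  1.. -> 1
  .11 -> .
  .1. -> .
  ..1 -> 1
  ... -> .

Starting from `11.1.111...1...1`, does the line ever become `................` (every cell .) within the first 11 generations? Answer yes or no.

no

11....111.1.1.1.
111..1.11.......
11111...11.....1
111111.1.11...1.
111111....11.1..
1111111..1.1..11
111111111...11.1
1111111111.1.1..
1111111111....11
11111111111..1.1
1111111111111...
generation 11 is 1111111111111..., still not uniform .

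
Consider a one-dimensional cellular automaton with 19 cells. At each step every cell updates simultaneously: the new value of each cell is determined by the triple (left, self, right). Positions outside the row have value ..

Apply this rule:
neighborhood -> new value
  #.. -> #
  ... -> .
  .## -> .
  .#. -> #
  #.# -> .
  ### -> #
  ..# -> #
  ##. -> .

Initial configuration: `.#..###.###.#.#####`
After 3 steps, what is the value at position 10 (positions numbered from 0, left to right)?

#

####.#...#..#..###.
.##..##.#######.#.#
#..##....#####..#.#
position 10 holds #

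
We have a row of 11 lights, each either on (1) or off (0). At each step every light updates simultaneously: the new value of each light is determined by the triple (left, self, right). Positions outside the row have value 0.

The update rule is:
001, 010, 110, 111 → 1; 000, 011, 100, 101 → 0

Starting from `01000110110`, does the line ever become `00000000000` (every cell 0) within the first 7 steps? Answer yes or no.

step 1: 11001010010
step 2: 01011010110
step 3: 11001010010  (repeats step 1; period 2)
step 7: 11001010010
step 7 is 11001010010, still not uniform 0

no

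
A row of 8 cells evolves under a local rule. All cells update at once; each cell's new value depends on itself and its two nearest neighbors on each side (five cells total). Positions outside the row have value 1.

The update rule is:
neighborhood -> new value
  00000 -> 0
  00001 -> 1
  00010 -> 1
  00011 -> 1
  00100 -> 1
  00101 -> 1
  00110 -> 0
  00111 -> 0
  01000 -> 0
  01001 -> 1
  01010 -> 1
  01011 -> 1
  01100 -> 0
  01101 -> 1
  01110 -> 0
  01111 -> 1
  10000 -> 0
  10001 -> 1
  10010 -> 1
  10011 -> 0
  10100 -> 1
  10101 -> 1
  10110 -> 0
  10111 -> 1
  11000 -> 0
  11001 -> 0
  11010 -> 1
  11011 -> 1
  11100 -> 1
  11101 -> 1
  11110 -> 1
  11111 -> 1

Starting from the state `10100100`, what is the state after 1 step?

11111110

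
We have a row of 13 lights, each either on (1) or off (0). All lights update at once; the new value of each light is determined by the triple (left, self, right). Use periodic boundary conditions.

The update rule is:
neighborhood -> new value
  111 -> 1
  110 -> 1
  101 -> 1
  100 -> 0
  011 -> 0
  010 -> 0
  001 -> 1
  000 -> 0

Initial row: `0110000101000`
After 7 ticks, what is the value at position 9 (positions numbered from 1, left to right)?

tick 1: 1010001010000
tick 2: 0100010100001
tick 3: 1000101000010
tick 4: 0001010000101
tick 5: 0010100001010
tick 6: 0101000010100
tick 7: 1010000101000
position 9 holds 0

0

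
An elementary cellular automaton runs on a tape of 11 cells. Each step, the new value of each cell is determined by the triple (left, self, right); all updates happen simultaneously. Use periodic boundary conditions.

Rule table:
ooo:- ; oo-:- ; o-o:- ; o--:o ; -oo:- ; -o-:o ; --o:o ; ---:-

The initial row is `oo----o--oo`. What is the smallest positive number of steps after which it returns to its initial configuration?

--o--oooo--
-oooo----o-
o----o--ooo
-o--oooo---
oooo----o--
----o--oooo
o--oooo----
ooo----o--o
---o--oooo-
--oooo----o
oo----o--oo

11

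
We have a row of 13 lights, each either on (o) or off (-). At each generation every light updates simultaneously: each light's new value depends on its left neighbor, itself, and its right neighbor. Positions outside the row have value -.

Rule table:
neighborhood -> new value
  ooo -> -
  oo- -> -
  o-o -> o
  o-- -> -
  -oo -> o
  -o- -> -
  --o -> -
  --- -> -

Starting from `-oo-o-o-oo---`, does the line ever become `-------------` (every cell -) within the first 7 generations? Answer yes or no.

-o-o-o-oo----
--o-o-oo-----
---o-oo------
----oo-------
----o--------
-------------
all cells are - at generation 6

yes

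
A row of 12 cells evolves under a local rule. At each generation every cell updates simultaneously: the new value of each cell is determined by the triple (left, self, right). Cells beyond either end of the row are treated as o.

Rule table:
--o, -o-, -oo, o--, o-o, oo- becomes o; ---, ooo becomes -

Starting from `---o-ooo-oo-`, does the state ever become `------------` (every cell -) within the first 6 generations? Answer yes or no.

no

o-oooo-ooooo
ooo--ooo----
--oooo-oo--o
ooo--ooooooo
--oooo------
ooo--oo----o
generation 6 is ooo--oo----o, still not uniform -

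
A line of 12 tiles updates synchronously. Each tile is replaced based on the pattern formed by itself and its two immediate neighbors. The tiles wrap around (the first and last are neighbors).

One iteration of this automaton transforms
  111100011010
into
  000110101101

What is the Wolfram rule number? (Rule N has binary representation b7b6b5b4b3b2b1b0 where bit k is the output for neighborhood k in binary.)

114

position 1: 111 → 0  (bit 7 = 0)
position 3: 110 → 1  (bit 6 = 1)
position 9: 101 → 1  (bit 5 = 1)
position 4: 100 → 1  (bit 4 = 1)
position 0: 011 → 0  (bit 3 = 0)
position 10: 010 → 0  (bit 2 = 0)
position 6: 001 → 1  (bit 1 = 1)
position 5: 000 → 0  (bit 0 = 0)
bits b7..b0 = 01110010 = 114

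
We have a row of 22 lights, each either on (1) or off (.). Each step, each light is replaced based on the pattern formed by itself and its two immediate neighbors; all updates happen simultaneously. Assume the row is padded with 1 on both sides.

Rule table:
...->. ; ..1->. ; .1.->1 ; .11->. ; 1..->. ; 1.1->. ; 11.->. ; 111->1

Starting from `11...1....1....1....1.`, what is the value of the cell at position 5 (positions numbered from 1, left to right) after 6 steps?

.

1....1....1....1....1.
.....1....1....1....1.
.....1....1....1....1.  (fixed point — unchanged through step 6)
position 5 holds .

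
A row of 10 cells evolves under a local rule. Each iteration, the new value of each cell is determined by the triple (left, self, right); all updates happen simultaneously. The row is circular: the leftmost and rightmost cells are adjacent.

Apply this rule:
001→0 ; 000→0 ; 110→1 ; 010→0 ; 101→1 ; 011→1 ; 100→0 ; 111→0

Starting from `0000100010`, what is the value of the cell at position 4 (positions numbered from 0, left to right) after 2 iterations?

0

iteration 1: 0000000000
iteration 2: 0000000000
position 4 holds 0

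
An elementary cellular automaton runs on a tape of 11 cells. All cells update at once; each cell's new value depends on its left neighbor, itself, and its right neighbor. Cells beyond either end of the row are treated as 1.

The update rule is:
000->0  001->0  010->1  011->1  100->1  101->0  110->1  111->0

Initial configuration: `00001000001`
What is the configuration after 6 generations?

01101010101

10001100001
11001110001
01101011001
01101011101
01101010101
01101010101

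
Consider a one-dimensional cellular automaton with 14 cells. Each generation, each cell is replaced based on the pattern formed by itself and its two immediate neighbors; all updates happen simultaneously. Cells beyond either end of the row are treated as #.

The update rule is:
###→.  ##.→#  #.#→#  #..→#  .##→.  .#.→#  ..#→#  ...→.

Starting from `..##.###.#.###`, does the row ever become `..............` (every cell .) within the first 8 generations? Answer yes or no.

##.##..####...
.##.###...##.#
#.##..##.#.##.
##.###.####.##
.##..##...##..
#.###.##.#.###
##..##.####...
.###.##...##.#
generation 8 is .###.##...##.#, still not uniform .

no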